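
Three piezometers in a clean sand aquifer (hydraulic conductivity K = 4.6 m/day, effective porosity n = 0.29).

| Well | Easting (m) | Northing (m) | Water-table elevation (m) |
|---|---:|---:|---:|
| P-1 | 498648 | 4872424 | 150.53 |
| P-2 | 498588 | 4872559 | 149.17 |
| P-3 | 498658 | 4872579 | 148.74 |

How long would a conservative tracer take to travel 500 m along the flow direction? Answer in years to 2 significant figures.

With h = a·x + b·y + c and P-1 as origin, the differences give:
  (-60)·a + 135·b = -1.36
  10·a + 155·b = -1.79
Eliminate b (×155 and ×135, subtract): -10650·a = 30.850 → a = ∂h/∂x = -0.002897
Back-substitute: b = ∂h/∂y = -0.01136.
|∇h| = √(-0.002897² + -0.01136²) = 0.01172
Seepage velocity v = K·i/n = 4.6 × 0.01172 / 0.29 = 0.1859 m/day.
t = 500 / 0.1859 = 2690 days = 7.36 years.

7.4 years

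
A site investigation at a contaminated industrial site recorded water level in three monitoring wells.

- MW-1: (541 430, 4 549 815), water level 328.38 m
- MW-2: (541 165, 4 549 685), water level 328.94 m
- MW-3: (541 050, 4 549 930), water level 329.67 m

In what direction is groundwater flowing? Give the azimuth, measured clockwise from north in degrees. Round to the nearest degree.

Taking MW-1 as reference: MW-2−MW-1 = (-265, -130, +0.56); MW-3−MW-1 = (-380, 115, +1.29).
Solve a·Δx + b·Δy = Δh: det = (-265)·115 − (-380)·(-130) = -79875.
∂h/∂x = [(+0.56)·115 − (+1.29)·(-130)] / -79875 = -0.002906
∂h/∂y = [(-265)·(+1.29) − (-380)·(+0.56)] / -79875 = +0.001616
Flow direction (−∇h) has components (+0.002906 E, -0.001616 N).
Azimuth = atan2(E, N) = atan2(+0.002906, -0.001616) = 119.1° ≈ 119°.

119°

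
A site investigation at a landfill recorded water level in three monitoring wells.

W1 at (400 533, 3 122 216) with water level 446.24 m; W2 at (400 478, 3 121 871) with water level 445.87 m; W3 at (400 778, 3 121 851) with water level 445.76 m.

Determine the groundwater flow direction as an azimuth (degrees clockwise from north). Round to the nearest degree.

165°

Differences from W1: to W2 (Δx, Δy, Δh) = (-55, -345, -0.37); to W3 = (245, -365, -0.48).
Solve a·Δx + b·Δy = Δh: det = (-55)·(-365) − 245·(-345) = 104600.
∂h/∂x = [(-0.37)·(-365) − (-0.48)·(-345)] / 104600 = -0.0002921
∂h/∂y = [(-55)·(-0.48) − 245·(-0.37)] / 104600 = +0.001119
Flow direction (−∇h) has components (+0.0002921 E, -0.001119 N).
Azimuth = atan2(E, N) = atan2(+0.0002921, -0.001119) = 165.4° ≈ 165°.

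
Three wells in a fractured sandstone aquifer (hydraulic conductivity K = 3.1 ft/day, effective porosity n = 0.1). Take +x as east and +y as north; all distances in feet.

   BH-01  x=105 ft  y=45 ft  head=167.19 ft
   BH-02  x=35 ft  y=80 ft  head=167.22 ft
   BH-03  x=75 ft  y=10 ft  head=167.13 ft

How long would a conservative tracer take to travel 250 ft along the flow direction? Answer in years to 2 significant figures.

Taking BH-01 as reference: BH-02−BH-01 = (-70, 35, +0.03); BH-03−BH-01 = (-30, -35, -0.06).
Determinant of the coordinate differences = (-70)·(-35) − (-30)·35 = 3500.
∂h/∂x = [(+0.03)·(-35) − (-0.06)·35] / 3500 = +0.0003000
∂h/∂y = [(-70)·(-0.06) − (-30)·(+0.03)] / 3500 = +0.001457
|∇h| = √(0.0003000² + 0.001457²) = 0.001488
Seepage velocity v = K·i/n = 3.1 × 0.001488 / 0.1 = 0.04613 ft/day.
t = 250 / 0.04613 = 5419 days = 14.8 years.

15 years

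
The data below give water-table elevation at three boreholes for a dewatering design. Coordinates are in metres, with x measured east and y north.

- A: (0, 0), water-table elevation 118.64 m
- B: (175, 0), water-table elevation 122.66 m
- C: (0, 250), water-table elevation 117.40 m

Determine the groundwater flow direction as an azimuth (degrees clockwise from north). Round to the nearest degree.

∂h/∂x = (122.66 − 118.64) / (175 − 0) = +0.02297
∂h/∂y = (117.40 − 118.64) / (250 − 0) = -0.004960
Flow direction (−∇h) has components (-0.02297 E, +0.004960 N).
Azimuth = atan2(E, N) = atan2(-0.02297, +0.004960) = 282.2° ≈ 282°.

282°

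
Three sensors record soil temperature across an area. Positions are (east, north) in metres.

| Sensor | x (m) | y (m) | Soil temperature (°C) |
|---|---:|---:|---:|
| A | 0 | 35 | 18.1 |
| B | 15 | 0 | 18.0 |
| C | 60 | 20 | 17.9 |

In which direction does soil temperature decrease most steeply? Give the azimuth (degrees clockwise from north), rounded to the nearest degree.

119°

Taking A as reference: B−A = (15, -35, -0.1); C−A = (60, -15, -0.2).
Solve a·Δx + b·Δy = ΔT: det = 15·(-15) − 60·(-35) = 1875.
∂T/∂x = [(-0.1)·(-15) − (-0.2)·(-35)] / 1875 = -0.002933
∂T/∂y = [15·(-0.2) − 60·(-0.1)] / 1875 = +0.001600
Steepest decrease is along −∇f: components (+0.002933 E, -0.001600 N).
Azimuth = atan2(+0.002933, -0.001600) = 118.6° ≈ 119°.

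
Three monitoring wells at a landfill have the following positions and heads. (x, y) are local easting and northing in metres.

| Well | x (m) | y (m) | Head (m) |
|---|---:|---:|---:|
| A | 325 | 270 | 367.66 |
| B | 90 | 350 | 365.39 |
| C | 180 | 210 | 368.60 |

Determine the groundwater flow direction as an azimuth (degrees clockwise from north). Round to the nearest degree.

354°

Taking A as reference: B−A = (-235, 80, -2.27); C−A = (-145, -60, +0.94).
Solve a·Δx + b·Δy = Δh: det = (-235)·(-60) − (-145)·80 = 25700.
∂h/∂x = [(-2.27)·(-60) − (+0.94)·80] / 25700 = +0.002374
∂h/∂y = [(-235)·(+0.94) − (-145)·(-2.27)] / 25700 = -0.02140
Flow direction (−∇h) has components (-0.002374 E, +0.02140 N).
Azimuth = atan2(E, N) = atan2(-0.002374, +0.02140) = 353.7° ≈ 354°.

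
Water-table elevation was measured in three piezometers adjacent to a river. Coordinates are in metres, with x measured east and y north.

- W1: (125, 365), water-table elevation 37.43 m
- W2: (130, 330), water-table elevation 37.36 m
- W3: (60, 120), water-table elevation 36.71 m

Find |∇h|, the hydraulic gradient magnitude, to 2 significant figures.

0.0033

Taking W1 as reference: W2−W1 = (5, -35, -0.07); W3−W1 = (-65, -245, -0.72).
Solve a·Δx + b·Δy = Δh: det = 5·(-245) − (-65)·(-35) = -3500.
∂h/∂x = [(-0.07)·(-245) − (-0.72)·(-35)] / -3500 = +0.002300
∂h/∂y = [5·(-0.72) − (-65)·(-0.07)] / -3500 = +0.002329
|∇h| = √(0.002300² + 0.002329²) = 0.003273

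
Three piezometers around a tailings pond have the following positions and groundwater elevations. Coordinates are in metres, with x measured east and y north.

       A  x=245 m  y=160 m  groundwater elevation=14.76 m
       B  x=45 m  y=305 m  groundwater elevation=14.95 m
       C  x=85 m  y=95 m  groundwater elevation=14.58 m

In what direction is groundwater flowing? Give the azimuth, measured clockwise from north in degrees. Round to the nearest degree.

Taking A as reference: B−A = (-200, 145, +0.19); C−A = (-160, -65, -0.18).
Determinant of the coordinate differences = (-200)·(-65) − (-160)·145 = 36200.
∂h/∂x = [(+0.19)·(-65) − (-0.18)·145] / 36200 = +0.0003798
∂h/∂y = [(-200)·(-0.18) − (-160)·(+0.19)] / 36200 = +0.001834
Flow direction (−∇h) has components (-0.0003798 E, -0.001834 N).
Azimuth = atan2(E, N) = atan2(-0.0003798, -0.001834) = 191.7° ≈ 192°.

192°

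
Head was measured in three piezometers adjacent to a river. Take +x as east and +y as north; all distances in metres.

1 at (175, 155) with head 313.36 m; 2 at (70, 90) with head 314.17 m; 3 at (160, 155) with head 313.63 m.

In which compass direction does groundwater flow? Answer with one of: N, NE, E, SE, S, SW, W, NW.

SE

Taking 1 as reference: 2−1 = (-105, -65, +0.81); 3−1 = (-15, 0, +0.27).
Determinant of the coordinate differences = (-105)·0 − (-15)·(-65) = -975.
∂h/∂x = [(+0.81)·0 − (+0.27)·(-65)] / -975 = -0.01800
∂h/∂y = [(-105)·(+0.27) − (-15)·(+0.81)] / -975 = +0.01662
Flow = −∇h = (+0.01800 east, -0.01662 north), which points southeast.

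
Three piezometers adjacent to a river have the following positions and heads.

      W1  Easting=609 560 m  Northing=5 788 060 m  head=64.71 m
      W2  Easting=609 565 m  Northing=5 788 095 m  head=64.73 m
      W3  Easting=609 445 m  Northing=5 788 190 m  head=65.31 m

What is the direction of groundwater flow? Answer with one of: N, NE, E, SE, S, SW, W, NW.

E

Taking W1 as reference: W2−W1 = (5, 35, +0.02); W3−W1 = (-115, 130, +0.60).
Solve a·Δx + b·Δy = Δh: det = 5·130 − (-115)·35 = 4675.
∂h/∂x = [(+0.02)·130 − (+0.60)·35] / 4675 = -0.003936
∂h/∂y = [5·(+0.60) − (-115)·(+0.02)] / 4675 = +0.001134
Flow = −∇h = (+0.003936 east, -0.001134 north), which points east.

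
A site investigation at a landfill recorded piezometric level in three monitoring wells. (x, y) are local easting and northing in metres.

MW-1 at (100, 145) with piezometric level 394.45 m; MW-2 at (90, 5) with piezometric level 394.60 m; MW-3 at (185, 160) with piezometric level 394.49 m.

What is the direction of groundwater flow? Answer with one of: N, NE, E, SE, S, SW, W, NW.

Taking MW-1 as reference: MW-2−MW-1 = (-10, -140, +0.15); MW-3−MW-1 = (85, 15, +0.04).
Determinant of the coordinate differences = (-10)·15 − 85·(-140) = 11750.
∂h/∂x = [(+0.15)·15 − (+0.04)·(-140)] / 11750 = +0.0006681
∂h/∂y = [(-10)·(+0.04) − 85·(+0.15)] / 11750 = -0.001119
Flow = −∇h = (-0.0006681 east, +0.001119 north), which points northwest.

NW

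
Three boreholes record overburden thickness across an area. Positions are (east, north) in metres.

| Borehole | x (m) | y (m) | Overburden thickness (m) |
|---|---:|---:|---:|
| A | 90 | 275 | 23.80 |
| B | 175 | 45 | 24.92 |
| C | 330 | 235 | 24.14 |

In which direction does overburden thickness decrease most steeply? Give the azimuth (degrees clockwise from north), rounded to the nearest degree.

352°

With d = a·x + b·y + c and A as origin, the differences give:
  85·a + (-230)·b = +1.12
  240·a + (-40)·b = +0.34
Eliminate b (×(-40) and ×(-230), subtract): 51800·a = 33.400 → a = ∂d/∂x = +0.0006448
Back-substitute: b = ∂d/∂y = -0.004631.
Steepest decrease is along −∇f: components (-0.0006448 E, +0.004631 N).
Azimuth = atan2(-0.0006448, +0.004631) = 352.1° ≈ 352°.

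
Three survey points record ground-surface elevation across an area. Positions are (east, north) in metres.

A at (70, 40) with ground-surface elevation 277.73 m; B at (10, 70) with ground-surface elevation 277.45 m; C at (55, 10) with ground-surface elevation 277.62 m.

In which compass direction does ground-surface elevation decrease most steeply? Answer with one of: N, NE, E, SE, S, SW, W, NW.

W

With z = a·x + b·y + c and A as origin, the differences give:
  (-60)·a + 30·b = -0.28
  (-15)·a + (-30)·b = -0.11
Eliminate b (×(-30) and ×30, subtract): 2250·a = 11.700 → a = ∂z/∂x = +0.005200
Back-substitute: b = ∂z/∂y = +0.001067.
Steepest decrease is along −∇f = (-0.005200 E, -0.001067 N) → west.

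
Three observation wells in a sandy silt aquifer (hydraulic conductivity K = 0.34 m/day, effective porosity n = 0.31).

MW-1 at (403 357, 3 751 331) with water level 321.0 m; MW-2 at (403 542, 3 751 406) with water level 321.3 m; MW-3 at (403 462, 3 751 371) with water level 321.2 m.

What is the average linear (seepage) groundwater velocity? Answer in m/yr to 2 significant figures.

5.3 m/yr

With h = a·x + b·y + c and MW-1 as origin, the differences give:
  185·a + 75·b = +0.3
  105·a + 40·b = +0.2
Eliminate b (×40 and ×75, subtract): -475·a = -3.00 → a = ∂h/∂x = +0.006316
Back-substitute: b = ∂h/∂y = -0.01158.
|∇h| = √(0.006316² + -0.01158²) = 0.01319
Seepage velocity v = K·i/n = 0.34 × 0.01319 / 0.31 = 0.01447 m/day = 5.285 m/yr.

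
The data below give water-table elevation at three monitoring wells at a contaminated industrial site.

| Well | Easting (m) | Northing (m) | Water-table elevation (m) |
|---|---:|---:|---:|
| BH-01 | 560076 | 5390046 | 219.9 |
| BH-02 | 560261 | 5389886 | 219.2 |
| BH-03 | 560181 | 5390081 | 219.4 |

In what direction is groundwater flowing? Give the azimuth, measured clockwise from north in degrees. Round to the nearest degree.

080°

Taking BH-01 as reference: BH-02−BH-01 = (185, -160, -0.7); BH-03−BH-01 = (105, 35, -0.5).
Solve a·Δx + b·Δy = Δh: det = 185·35 − 105·(-160) = 23275.
∂h/∂x = [(-0.7)·35 − (-0.5)·(-160)] / 23275 = -0.004490
∂h/∂y = [185·(-0.5) − 105·(-0.7)] / 23275 = -0.0008163
Flow direction (−∇h) has components (+0.004490 E, +0.0008163 N).
Azimuth = atan2(E, N) = atan2(+0.004490, +0.0008163) = 79.7° ≈ 080°.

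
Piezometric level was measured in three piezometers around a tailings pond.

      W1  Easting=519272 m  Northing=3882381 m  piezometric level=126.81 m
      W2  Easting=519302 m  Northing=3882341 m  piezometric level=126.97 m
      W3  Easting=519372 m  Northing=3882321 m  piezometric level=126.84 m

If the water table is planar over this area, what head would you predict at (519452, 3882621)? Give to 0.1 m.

Taking W1 as reference: W2−W1 = (30, -40, +0.16); W3−W1 = (100, -60, +0.03).
Determinant of the coordinate differences = 30·(-60) − 100·(-40) = 2200.
∂h/∂x = [(+0.16)·(-60) − (+0.03)·(-40)] / 2200 = -0.003818
∂h/∂y = [30·(+0.03) − 100·(+0.16)] / 2200 = -0.006864
h(519452, 3882621) = 126.81 + (-0.003818)·(180) + (-0.006864)·(240) = 126.81 -0.687 -1.647 = 124.475 m.

124.5 m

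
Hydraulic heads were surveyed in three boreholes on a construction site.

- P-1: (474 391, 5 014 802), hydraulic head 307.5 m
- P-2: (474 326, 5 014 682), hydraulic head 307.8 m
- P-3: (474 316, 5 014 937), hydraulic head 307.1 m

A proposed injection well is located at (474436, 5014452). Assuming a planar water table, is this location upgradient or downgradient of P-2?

upgradient

Three-point gradient (reference P-1): Δ to P-2 = (-65, -120, +0.3), Δ to P-3 = (-75, 135, -0.4).
∂h/∂x = +0.0004219, ∂h/∂y = -0.002729 (det = -17775).
Head at (474436, 5014452) = 307.5 + (+0.0004219)·(45) + (-0.002729)·(-350) = 308.47 m.
That is higher than the 307.8 m at P-2, so the point is upgradient.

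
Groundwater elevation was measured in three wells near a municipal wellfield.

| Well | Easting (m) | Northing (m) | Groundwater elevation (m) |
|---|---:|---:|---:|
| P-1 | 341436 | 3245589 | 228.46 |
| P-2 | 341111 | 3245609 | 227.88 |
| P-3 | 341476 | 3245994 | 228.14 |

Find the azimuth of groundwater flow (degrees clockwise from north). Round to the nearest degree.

299°

Taking P-1 as reference: P-2−P-1 = (-325, 20, -0.58); P-3−P-1 = (40, 405, -0.32).
Determinant of the coordinate differences = (-325)·405 − 40·20 = -132425.
∂h/∂x = [(-0.58)·405 − (-0.32)·20] / -132425 = +0.001726
∂h/∂y = [(-325)·(-0.32) − 40·(-0.58)] / -132425 = -0.0009605
Flow direction (−∇h) has components (-0.001726 E, +0.0009605 N).
Azimuth = atan2(E, N) = atan2(-0.001726, +0.0009605) = 299.1° ≈ 299°.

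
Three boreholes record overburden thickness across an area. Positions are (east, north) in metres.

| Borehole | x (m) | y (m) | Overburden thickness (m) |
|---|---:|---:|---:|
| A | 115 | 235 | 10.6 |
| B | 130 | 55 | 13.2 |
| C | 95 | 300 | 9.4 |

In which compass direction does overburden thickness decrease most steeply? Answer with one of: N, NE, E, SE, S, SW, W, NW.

Three-point gradient (reference A): Δ to B = (15, -180, +2.6), Δ to C = (-20, 65, -1.2).
∂d/∂x = +0.01790, ∂d/∂y = -0.01295 (det = -2625).
Steepest decrease is along −∇f = (-0.01790 E, +0.01295 N) → northwest.

NW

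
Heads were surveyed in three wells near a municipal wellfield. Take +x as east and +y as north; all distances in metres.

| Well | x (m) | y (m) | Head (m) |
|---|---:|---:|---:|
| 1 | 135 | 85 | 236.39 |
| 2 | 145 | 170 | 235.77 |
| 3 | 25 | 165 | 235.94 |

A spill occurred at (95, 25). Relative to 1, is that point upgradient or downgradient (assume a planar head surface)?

upgradient

Taking 1 as reference: 2−1 = (10, 85, -0.62); 3−1 = (-110, 80, -0.45).
Determinant of the coordinate differences = 10·80 − (-110)·85 = 10150.
∂h/∂x = [(-0.62)·80 − (-0.45)·85] / 10150 = -0.001118
∂h/∂y = [10·(-0.45) − (-110)·(-0.62)] / 10150 = -0.007163
Head at (95, 25) = 236.39 + (-0.001118)·(-40) + (-0.007163)·(-60) = 236.86 m.
That is higher than the 236.39 m at 1, so the point is upgradient.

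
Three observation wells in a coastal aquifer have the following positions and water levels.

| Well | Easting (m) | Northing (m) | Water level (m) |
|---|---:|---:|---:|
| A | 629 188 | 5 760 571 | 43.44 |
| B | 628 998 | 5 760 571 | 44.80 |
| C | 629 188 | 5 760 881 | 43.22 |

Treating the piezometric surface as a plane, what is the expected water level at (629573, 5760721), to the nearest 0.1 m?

40.6 m

∂h/∂x = (44.80 − 43.44) / (628998 − 629188) = -0.007158
∂h/∂y = (43.22 − 43.44) / (5760881 − 5760571) = -0.0007097
h(629573, 5760721) = 43.44 + (-0.007158)·(385) + (-0.0007097)·(150) = 43.44 -2.756 -0.106 = 40.578 m.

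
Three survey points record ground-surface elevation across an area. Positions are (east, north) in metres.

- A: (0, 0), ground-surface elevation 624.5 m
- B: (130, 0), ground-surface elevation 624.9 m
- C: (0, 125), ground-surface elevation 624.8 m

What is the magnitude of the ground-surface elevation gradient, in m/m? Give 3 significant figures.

0.00390 m/m

∂z/∂x = (624.9 − 624.5) / (130 − 0) = +0.003077
∂z/∂y = (624.8 − 624.5) / (125 − 0) = +0.002400
|∇f| = √(0.003077² + 0.002400²) = 0.003902 m/m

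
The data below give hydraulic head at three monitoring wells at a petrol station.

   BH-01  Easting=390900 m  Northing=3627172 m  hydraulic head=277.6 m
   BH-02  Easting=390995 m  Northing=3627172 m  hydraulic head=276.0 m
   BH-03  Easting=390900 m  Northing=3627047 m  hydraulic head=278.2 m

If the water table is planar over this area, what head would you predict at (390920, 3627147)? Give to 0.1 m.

∂h/∂x = (276.0 − 277.6) / (390995 − 390900) = -0.01684
∂h/∂y = (278.2 − 277.6) / (3627047 − 3627172) = -0.004800
h(390920, 3627147) = 277.6 + (-0.01684)·(20) + (-0.004800)·(-25) = 277.6 -0.337 +0.120 = 277.383 m.

277.4 m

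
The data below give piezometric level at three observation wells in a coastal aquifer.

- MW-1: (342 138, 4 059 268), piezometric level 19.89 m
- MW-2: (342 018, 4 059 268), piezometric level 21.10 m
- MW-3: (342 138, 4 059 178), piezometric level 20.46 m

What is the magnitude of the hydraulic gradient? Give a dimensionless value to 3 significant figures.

∂h/∂x = (21.10 − 19.89) / (342018 − 342138) = -0.01008
∂h/∂y = (20.46 − 19.89) / (4059178 − 4059268) = -0.006333
|∇h| = √(-0.01008² + -0.006333²) = 0.0119

0.0119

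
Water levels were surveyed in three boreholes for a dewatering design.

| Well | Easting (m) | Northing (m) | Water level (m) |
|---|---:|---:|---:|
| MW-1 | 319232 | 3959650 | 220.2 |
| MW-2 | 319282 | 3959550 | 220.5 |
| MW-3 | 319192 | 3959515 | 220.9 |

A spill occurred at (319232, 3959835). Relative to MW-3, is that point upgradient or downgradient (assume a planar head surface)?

Three-point gradient (reference MW-1): Δ to MW-2 = (50, -100, +0.3), Δ to MW-3 = (-40, -135, +0.7).
∂h/∂x = -0.002744, ∂h/∂y = -0.004372 (det = -10750).
Head at (319232, 3959835) = 220.2 + (-0.002744)·(0) + (-0.004372)·(185) = 219.39 m.
That is lower than the 220.9 m at MW-3, so the point is downgradient.

downgradient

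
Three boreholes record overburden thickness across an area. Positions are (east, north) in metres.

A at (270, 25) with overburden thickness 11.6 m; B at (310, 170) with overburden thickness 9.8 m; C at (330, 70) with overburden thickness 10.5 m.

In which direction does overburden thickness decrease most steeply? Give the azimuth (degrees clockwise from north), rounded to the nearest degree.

051°

Three-point gradient (reference A): Δ to B = (40, 145, -1.8), Δ to C = (60, 45, -1.1).
∂d/∂x = -0.01138, ∂d/∂y = -0.009275 (det = -6900).
Steepest decrease is along −∇f: components (+0.01138 E, +0.009275 N).
Azimuth = atan2(+0.01138, +0.009275) = 50.8° ≈ 051°.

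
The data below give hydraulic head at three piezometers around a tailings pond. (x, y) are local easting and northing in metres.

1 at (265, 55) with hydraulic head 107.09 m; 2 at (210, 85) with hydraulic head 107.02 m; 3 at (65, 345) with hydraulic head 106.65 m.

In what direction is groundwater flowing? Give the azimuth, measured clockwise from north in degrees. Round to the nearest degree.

325°

Taking 1 as reference: 2−1 = (-55, 30, -0.07); 3−1 = (-200, 290, -0.44).
Solve a·Δx + b·Δy = Δh: det = (-55)·290 − (-200)·30 = -9950.
∂h/∂x = [(-0.07)·290 − (-0.44)·30] / -9950 = +0.0007136
∂h/∂y = [(-55)·(-0.44) − (-200)·(-0.07)] / -9950 = -0.001025
Flow direction (−∇h) has components (-0.0007136 E, +0.001025 N).
Azimuth = atan2(E, N) = atan2(-0.0007136, +0.001025) = 325.2° ≈ 325°.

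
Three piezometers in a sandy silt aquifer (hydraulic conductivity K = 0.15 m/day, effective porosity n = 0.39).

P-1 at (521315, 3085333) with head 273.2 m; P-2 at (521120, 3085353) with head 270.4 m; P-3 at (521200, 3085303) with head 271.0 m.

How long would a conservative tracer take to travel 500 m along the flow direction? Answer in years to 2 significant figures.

Taking P-1 as reference: P-2−P-1 = (-195, 20, -2.8); P-3−P-1 = (-115, -30, -2.2).
Determinant of the coordinate differences = (-195)·(-30) − (-115)·20 = 8150.
∂h/∂x = [(-2.8)·(-30) − (-2.2)·20] / 8150 = +0.01571
∂h/∂y = [(-195)·(-2.2) − (-115)·(-2.8)] / 8150 = +0.01313
|∇h| = √(0.01571² + 0.01313²) = 0.02047
Seepage velocity v = K·i/n = 0.15 × 0.02047 / 0.39 = 0.007873 m/day.
t = 500 / 0.007873 = 6.351e+04 days = 174 years.

170 years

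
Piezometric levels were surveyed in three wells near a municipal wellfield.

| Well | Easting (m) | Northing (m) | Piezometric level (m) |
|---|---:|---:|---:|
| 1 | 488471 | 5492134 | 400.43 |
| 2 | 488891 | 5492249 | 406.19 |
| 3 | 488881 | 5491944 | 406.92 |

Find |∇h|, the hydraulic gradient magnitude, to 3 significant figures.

Differences from 1: to 2 (Δx, Δy, Δh) = (420, 115, +5.76); to 3 = (410, -190, +6.49).
Solve a·Δx + b·Δy = Δh: det = 420·(-190) − 410·115 = -126950.
∂h/∂x = [(+5.76)·(-190) − (+6.49)·115] / -126950 = +0.01450
∂h/∂y = [420·(+6.49) − 410·(+5.76)] / -126950 = -0.002869
|∇h| = √(0.01450² + -0.002869²) = 0.01478

0.0148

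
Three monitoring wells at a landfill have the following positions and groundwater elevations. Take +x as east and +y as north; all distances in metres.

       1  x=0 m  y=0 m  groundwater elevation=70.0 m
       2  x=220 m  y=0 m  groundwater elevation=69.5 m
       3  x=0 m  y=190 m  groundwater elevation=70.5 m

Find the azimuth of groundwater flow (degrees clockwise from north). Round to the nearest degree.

139°

∂h/∂x = (69.5 − 70.0) / (220 − 0) = -0.002273
∂h/∂y = (70.5 − 70.0) / (190 − 0) = +0.002632
Flow direction (−∇h) has components (+0.002273 E, -0.002632 N).
Azimuth = atan2(E, N) = atan2(+0.002273, -0.002632) = 139.2° ≈ 139°.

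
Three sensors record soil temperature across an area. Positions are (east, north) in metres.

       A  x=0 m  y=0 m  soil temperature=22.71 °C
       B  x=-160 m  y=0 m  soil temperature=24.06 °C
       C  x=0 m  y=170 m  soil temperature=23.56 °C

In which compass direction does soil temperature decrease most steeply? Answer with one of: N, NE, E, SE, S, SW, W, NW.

∂T/∂x = (24.06 − 22.71) / (-160 − 0) = -0.008437
∂T/∂y = (23.56 − 22.71) / (170 − 0) = +0.005000
Steepest decrease is along −∇f = (+0.008437 E, -0.005000 N) → southeast.

SE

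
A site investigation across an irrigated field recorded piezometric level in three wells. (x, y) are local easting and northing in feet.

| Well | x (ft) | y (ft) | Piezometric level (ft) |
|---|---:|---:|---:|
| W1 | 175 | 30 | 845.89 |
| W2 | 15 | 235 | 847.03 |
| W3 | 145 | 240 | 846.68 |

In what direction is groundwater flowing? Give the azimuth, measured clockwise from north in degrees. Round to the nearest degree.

140°

Taking W1 as reference: W2−W1 = (-160, 205, +1.14); W3−W1 = (-30, 210, +0.79).
Determinant of the coordinate differences = (-160)·210 − (-30)·205 = -27450.
∂h/∂x = [(+1.14)·210 − (+0.79)·205] / -27450 = -0.002821
∂h/∂y = [(-160)·(+0.79) − (-30)·(+1.14)] / -27450 = +0.003359
Flow direction (−∇h) has components (+0.002821 E, -0.003359 N).
Azimuth = atan2(E, N) = atan2(+0.002821, -0.003359) = 140.0° ≈ 140°.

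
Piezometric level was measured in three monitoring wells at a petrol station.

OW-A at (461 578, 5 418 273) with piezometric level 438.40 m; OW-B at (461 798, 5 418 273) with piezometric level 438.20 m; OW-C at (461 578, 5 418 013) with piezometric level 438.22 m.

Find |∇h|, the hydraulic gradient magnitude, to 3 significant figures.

0.00114

∂h/∂x = (438.20 − 438.40) / (461798 − 461578) = -0.0009091
∂h/∂y = (438.22 − 438.40) / (5418013 − 5418273) = +0.0006923
|∇h| = √(-0.0009091² + 0.0006923²) = 0.001143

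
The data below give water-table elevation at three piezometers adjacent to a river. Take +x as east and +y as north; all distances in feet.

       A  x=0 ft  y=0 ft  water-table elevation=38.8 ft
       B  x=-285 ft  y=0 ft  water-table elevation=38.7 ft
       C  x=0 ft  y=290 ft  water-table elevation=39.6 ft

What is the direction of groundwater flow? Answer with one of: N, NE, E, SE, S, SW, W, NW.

∂h/∂x = (38.7 − 38.8) / (-285 − 0) = +0.0003509
∂h/∂y = (39.6 − 38.8) / (290 − 0) = +0.002759
Flow = −∇h = (-0.0003509 east, -0.002759 north), which points south.

S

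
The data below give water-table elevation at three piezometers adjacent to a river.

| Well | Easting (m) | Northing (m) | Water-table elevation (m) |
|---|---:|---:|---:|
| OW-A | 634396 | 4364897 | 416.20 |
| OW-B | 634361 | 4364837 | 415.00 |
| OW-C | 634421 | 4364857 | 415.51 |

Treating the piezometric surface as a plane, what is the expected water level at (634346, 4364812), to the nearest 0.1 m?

With h = a·x + b·y + c and OW-A as origin, the differences give:
  (-35)·a + (-60)·b = -1.20
  25·a + (-40)·b = -0.69
Eliminate b (×(-40) and ×(-60), subtract): 2900·a = 6.600 → a = ∂h/∂x = +0.002276
Back-substitute: b = ∂h/∂y = +0.01867.
h(634346, 4364812) = 416.20 + (+0.002276)·(-50) + (+0.01867)·(-85) = 416.20 -0.114 -1.587 = 414.499 m.

414.5 m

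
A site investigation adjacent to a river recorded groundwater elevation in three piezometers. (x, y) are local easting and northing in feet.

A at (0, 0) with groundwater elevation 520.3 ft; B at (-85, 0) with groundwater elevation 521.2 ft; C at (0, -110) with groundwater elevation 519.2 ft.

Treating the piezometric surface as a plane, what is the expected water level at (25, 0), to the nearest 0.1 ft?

∂h/∂x = (521.2 − 520.3) / (-85 − 0) = -0.01059
∂h/∂y = (519.2 − 520.3) / (-110 − 0) = +0.010000
h(25, 0) = 520.3 + (-0.01059)·(25) + (+0.010000)·(0) = 520.3 -0.265 +0.000 = 520.035 ft.

520.0 ft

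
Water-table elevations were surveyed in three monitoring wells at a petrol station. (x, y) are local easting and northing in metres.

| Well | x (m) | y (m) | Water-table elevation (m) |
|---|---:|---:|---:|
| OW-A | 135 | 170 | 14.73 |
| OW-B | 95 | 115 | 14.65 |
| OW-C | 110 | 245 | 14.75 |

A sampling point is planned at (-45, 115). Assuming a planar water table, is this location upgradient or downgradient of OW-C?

downgradient

Taking OW-A as reference: OW-B−OW-A = (-40, -55, -0.08); OW-C−OW-A = (-25, 75, +0.02).
Solve a·Δx + b·Δy = Δh: det = (-40)·75 − (-25)·(-55) = -4375.
∂h/∂x = [(-0.08)·75 − (+0.02)·(-55)] / -4375 = +0.001120
∂h/∂y = [(-40)·(+0.02) − (-25)·(-0.08)] / -4375 = +0.0006400
Head at (-45, 115) = 14.73 + (+0.001120)·(-180) + (+0.0006400)·(-55) = 14.49 m.
That is lower than the 14.75 m at OW-C, so the point is downgradient.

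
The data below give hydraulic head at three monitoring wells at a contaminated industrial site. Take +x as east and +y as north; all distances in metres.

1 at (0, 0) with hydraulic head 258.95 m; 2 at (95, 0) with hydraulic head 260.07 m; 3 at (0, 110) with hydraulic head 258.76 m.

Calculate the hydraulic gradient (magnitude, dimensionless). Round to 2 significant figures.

0.012

∂h/∂x = (260.07 − 258.95) / (95 − 0) = +0.01179
∂h/∂y = (258.76 − 258.95) / (110 − 0) = -0.001727
|∇h| = √(0.01179² + -0.001727²) = 0.01192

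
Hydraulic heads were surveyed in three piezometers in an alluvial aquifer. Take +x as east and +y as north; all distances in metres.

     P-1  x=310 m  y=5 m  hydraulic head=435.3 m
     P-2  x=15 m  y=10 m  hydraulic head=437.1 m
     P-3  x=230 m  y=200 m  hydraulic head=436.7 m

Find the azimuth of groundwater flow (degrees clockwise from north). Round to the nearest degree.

With h = a·x + b·y + c and P-1 as origin, the differences give:
  (-295)·a + 5·b = +1.8
  (-80)·a + 195·b = +1.4
Eliminate b (×195 and ×5, subtract): -57125·a = 344.00 → a = ∂h/∂x = -0.006022
Back-substitute: b = ∂h/∂y = +0.004709.
Flow direction (−∇h) has components (+0.006022 E, -0.004709 N).
Azimuth = atan2(E, N) = atan2(+0.006022, -0.004709) = 128.0° ≈ 128°.

128°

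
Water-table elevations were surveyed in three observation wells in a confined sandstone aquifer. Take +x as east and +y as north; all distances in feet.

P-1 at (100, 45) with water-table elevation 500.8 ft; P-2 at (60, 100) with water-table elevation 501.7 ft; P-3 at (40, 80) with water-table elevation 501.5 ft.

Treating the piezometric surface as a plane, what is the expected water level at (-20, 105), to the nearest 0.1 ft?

Taking P-1 as reference: P-2−P-1 = (-40, 55, +0.9); P-3−P-1 = (-60, 35, +0.7).
Solve a·Δx + b·Δy = Δh: det = (-40)·35 − (-60)·55 = 1900.
∂h/∂x = [(+0.9)·35 − (+0.7)·55] / 1900 = -0.003684
∂h/∂y = [(-40)·(+0.7) − (-60)·(+0.9)] / 1900 = +0.01368
h(-20, 105) = 500.8 + (-0.003684)·(-120) + (+0.01368)·(60) = 500.8 +0.442 +0.821 = 502.063 ft.

502.1 ft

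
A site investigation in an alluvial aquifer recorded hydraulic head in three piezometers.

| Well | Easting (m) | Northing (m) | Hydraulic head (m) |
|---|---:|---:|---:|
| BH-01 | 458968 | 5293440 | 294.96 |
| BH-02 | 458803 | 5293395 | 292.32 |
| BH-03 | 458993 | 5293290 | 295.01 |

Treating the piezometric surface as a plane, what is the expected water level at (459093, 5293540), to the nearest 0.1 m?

Three-point gradient (reference BH-01): Δ to BH-02 = (-165, -45, -2.64), Δ to BH-03 = (25, -150, +0.05).
∂h/∂x = +0.01539, ∂h/∂y = +0.002232 (det = 25875).
h(459093, 5293540) = 294.96 + (+0.01539)·(125) + (+0.002232)·(100) = 294.96 +1.924 +0.223 = 297.107 m.

297.1 m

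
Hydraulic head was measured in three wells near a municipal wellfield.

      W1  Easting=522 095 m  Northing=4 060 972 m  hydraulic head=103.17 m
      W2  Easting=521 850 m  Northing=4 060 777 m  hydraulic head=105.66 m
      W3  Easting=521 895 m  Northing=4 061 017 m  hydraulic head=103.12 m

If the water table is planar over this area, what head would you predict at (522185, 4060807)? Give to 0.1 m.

With h = a·x + b·y + c and W1 as origin, the differences give:
  (-245)·a + (-195)·b = +2.49
  (-200)·a + 45·b = -0.05
Eliminate b (×45 and ×(-195), subtract): -50025·a = 102.300 → a = ∂h/∂x = -0.002045
Back-substitute: b = ∂h/∂y = -0.01020.
h(522185, 4060807) = 103.17 + (-0.002045)·(90) + (-0.01020)·(-165) = 103.17 -0.184 +1.683 = 104.669 m.

104.7 m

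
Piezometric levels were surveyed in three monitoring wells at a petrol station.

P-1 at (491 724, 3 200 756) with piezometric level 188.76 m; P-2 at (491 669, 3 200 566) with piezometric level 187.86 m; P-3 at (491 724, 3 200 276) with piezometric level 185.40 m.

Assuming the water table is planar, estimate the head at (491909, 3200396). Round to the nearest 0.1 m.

With h = a·x + b·y + c and P-1 as origin, the differences give:
  (-55)·a + (-190)·b = -0.90
  0·a + (-480)·b = -3.36
Eliminate b (×(-480) and ×(-190), subtract): 26400·a = -206.400 → a = ∂h/∂x = -0.007818
Back-substitute: b = ∂h/∂y = +0.007000.
h(491909, 3200396) = 188.76 + (-0.007818)·(185) + (+0.007000)·(-360) = 188.76 -1.446 -2.520 = 184.794 m.

184.8 m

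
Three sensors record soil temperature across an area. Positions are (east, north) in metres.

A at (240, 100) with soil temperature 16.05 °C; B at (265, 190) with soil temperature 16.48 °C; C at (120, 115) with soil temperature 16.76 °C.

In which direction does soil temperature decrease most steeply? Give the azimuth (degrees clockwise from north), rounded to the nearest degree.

140°

With T = a·x + b·y + c and A as origin, the differences give:
  25·a + 90·b = +0.43
  (-120)·a + 15·b = +0.71
Eliminate b (×15 and ×90, subtract): 11175·a = -57.450 → a = ∂T/∂x = -0.005141
Back-substitute: b = ∂T/∂y = +0.006206.
Steepest decrease is along −∇f: components (+0.005141 E, -0.006206 N).
Azimuth = atan2(+0.005141, -0.006206) = 140.4° ≈ 140°.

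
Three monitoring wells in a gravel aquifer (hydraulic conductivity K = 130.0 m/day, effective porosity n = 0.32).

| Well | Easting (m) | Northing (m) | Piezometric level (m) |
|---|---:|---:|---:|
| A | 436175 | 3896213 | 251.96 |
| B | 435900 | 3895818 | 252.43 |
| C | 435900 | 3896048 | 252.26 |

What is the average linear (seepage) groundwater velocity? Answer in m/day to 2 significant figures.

Taking A as reference: B−A = (-275, -395, +0.47); C−A = (-275, -165, +0.30).
Solve a·Δx + b·Δy = Δh: det = (-275)·(-165) − (-275)·(-395) = -63250.
∂h/∂x = [(+0.47)·(-165) − (+0.30)·(-395)] / -63250 = -0.0006474
∂h/∂y = [(-275)·(+0.30) − (-275)·(+0.47)] / -63250 = -0.0007391
|∇h| = √(-0.0006474² + -0.0007391²) = 0.0009825
Seepage velocity v = K·i/n = 130.0 × 0.0009825 / 0.32 = 0.3991 m/day.

0.40 m/day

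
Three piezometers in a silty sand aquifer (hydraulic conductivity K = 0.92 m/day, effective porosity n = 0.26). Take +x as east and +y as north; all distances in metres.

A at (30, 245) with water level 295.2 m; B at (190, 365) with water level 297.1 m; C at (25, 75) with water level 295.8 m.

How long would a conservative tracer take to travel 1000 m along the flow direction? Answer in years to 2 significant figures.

50 years

Differences from A: to B (Δx, Δy, Δh) = (160, 120, +1.9); to C = (-5, -170, +0.6).
Determinant of the coordinate differences = 160·(-170) − (-5)·120 = -26600.
∂h/∂x = [(+1.9)·(-170) − (+0.6)·120] / -26600 = +0.01485
∂h/∂y = [160·(+0.6) − (-5)·(+1.9)] / -26600 = -0.003966
|∇h| = √(0.01485² + -0.003966²) = 0.01537
Seepage velocity v = K·i/n = 0.92 × 0.01537 / 0.26 = 0.05439 m/day.
t = 1000 / 0.05439 = 1.839e+04 days = 50.3 years.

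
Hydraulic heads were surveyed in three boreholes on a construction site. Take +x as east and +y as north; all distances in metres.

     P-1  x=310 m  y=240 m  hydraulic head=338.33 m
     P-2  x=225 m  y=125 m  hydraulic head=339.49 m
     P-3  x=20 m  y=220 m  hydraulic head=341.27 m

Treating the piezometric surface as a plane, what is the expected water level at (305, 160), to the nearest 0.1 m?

With h = a·x + b·y + c and P-1 as origin, the differences give:
  (-85)·a + (-115)·b = +1.16
  (-290)·a + (-20)·b = +2.94
Eliminate b (×(-20) and ×(-115), subtract): -31650·a = 314.900 → a = ∂h/∂x = -0.009949
Back-substitute: b = ∂h/∂y = -0.002733.
h(305, 160) = 338.33 + (-0.009949)·(-5) + (-0.002733)·(-80) = 338.33 +0.050 +0.219 = 338.598 m.

338.6 m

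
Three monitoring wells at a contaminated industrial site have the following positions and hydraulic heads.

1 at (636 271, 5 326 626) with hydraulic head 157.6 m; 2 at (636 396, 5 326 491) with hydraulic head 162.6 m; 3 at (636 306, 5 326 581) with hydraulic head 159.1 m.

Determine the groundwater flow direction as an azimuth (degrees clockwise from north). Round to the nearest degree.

Taking 1 as reference: 2−1 = (125, -135, +5.0); 3−1 = (35, -45, +1.5).
Solve a·Δx + b·Δy = Δh: det = 125·(-45) − 35·(-135) = -900.
∂h/∂x = [(+5.0)·(-45) − (+1.5)·(-135)] / -900 = +0.02500
∂h/∂y = [125·(+1.5) − 35·(+5.0)] / -900 = -0.01389
Flow direction (−∇h) has components (-0.02500 E, +0.01389 N).
Azimuth = atan2(E, N) = atan2(-0.02500, +0.01389) = 299.1° ≈ 299°.

299°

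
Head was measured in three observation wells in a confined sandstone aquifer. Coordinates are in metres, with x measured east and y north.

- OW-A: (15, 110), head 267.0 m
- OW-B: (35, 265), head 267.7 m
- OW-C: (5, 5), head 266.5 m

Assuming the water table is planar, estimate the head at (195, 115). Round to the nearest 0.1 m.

Three-point gradient (reference OW-A): Δ to OW-B = (20, 155, +0.7), Δ to OW-C = (-10, -105, -0.5).
∂h/∂x = -0.007273, ∂h/∂y = +0.005455 (det = -550).
h(195, 115) = 267.0 + (-0.007273)·(180) + (+0.005455)·(5) = 267.0 -1.309 +0.027 = 265.718 m.

265.7 m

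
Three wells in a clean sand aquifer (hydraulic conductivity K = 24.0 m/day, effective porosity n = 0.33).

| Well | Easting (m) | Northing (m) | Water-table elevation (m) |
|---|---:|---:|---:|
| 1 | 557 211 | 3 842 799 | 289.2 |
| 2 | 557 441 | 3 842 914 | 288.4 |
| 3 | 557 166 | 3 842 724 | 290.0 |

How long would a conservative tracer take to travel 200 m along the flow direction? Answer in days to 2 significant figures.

Taking 1 as reference: 2−1 = (230, 115, -0.8); 3−1 = (-45, -75, +0.8).
Solve a·Δx + b·Δy = Δh: det = 230·(-75) − (-45)·115 = -12075.
∂h/∂x = [(-0.8)·(-75) − (+0.8)·115] / -12075 = +0.002650
∂h/∂y = [230·(+0.8) − (-45)·(-0.8)] / -12075 = -0.01226
|∇h| = √(0.002650² + -0.01226²) = 0.01254
Seepage velocity v = K·i/n = 24.0 × 0.01254 / 0.33 = 0.912 m/day.
t = 200 / 0.912 = 219.3 days.

220 days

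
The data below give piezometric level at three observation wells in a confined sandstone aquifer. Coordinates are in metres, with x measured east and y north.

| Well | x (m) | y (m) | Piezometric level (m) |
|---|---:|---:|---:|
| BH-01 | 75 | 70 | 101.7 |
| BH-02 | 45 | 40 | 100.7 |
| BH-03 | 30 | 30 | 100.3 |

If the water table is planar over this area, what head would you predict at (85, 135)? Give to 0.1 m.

With h = a·x + b·y + c and BH-01 as origin, the differences give:
  (-30)·a + (-30)·b = -1.0
  (-45)·a + (-40)·b = -1.4
Eliminate b (×(-40) and ×(-30), subtract): -150·a = -2.00 → a = ∂h/∂x = +0.01333
Back-substitute: b = ∂h/∂y = +0.02000.
h(85, 135) = 101.7 + (+0.01333)·(10) + (+0.02000)·(65) = 101.7 +0.133 +1.300 = 103.133 m.

103.1 m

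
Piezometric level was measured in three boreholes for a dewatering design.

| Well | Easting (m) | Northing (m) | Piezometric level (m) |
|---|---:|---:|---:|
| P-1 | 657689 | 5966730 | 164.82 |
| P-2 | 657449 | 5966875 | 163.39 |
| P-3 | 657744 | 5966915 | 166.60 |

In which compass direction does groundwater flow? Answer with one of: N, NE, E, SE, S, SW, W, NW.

Taking P-1 as reference: P-2−P-1 = (-240, 145, -1.43); P-3−P-1 = (55, 185, +1.78).
Solve a·Δx + b·Δy = Δh: det = (-240)·185 − 55·145 = -52375.
∂h/∂x = [(-1.43)·185 − (+1.78)·145] / -52375 = +0.009979
∂h/∂y = [(-240)·(+1.78) − 55·(-1.43)] / -52375 = +0.006655
Flow = −∇h = (-0.009979 east, -0.006655 north), which points southwest.

SW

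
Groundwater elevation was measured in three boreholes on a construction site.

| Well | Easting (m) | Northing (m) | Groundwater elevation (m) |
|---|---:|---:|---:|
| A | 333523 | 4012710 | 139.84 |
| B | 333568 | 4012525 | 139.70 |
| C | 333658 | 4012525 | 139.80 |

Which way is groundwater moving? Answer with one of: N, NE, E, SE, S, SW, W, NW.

Taking A as reference: B−A = (45, -185, -0.14); C−A = (135, -185, -0.04).
Solve a·Δx + b·Δy = Δh: det = 45·(-185) − 135·(-185) = 16650.
∂h/∂x = [(-0.14)·(-185) − (-0.04)·(-185)] / 16650 = +0.001111
∂h/∂y = [45·(-0.04) − 135·(-0.14)] / 16650 = +0.001027
Flow = −∇h = (-0.001111 east, -0.001027 north), which points southwest.

SW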